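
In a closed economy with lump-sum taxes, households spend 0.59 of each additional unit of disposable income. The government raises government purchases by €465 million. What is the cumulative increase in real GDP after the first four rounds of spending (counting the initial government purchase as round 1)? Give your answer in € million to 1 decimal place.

Round 1 adds ΔG = €465 million; each later round is MPC = 0.59 times the previous.
After 4 rounds: 465 + 274.35 + 161.8665 + 95.501235 = ΔG·(1 − c^4)/(1 − c) = 465 × (1 − 0.12117361)/0.41 ≈ €996.7 million.

€996.7 million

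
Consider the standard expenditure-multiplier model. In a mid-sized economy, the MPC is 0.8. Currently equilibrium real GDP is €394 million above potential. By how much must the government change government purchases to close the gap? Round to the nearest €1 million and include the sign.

Spending multiplier = 1/(1 − MPC) = 1/(1 − 0.8) = 1/0.2 = 5.
Need ΔY = −€394 million, so ΔG = ΔY/k = (−€394 million) × 0.2 ≈ −€79 million.
The government should cut government purchases by €79 million.

−€79 million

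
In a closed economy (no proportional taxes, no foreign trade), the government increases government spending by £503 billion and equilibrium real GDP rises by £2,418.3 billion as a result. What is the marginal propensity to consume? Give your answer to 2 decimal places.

0.79

Implied spending multiplier k = ΔY/ΔG = 2,418.3/503 ≈ 4.8078.
Since k = 1/(1 − MPC), MPC = 1 − 1/k = 1 − ΔG/ΔY = 1 − 503/2,418.3 ≈ 0.79.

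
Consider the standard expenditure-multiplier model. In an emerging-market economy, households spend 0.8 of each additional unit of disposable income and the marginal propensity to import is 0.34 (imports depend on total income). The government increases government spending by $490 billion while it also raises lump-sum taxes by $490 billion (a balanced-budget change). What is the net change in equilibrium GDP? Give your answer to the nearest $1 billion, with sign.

Expenditure multiplier = 1/(1 − c + m) = 1/(1 − 0.8 + 0.34) = 1/0.54 ≈ 1.852.
ΔG contributes k·ΔG = (+$490 billion) / 0.54 ≈ +$907.4 billion.
ΔT of +$490 billion changes first-round spending by −c·ΔT = −$392 billion, contributing k·(−c·ΔT) = (−$392 billion) / 0.54 ≈ −$725.9 billion.
Net ΔY = k(ΔG − c·ΔT) = (+$98 billion) / 0.54 ≈ +$181 billion.

+$181 billion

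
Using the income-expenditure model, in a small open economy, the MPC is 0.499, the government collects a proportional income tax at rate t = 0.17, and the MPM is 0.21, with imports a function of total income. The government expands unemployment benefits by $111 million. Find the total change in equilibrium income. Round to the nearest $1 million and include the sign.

+$70 million

The transfer change shifts disposable income by +$111 million, so first-round consumption changes by c·ΔTR = 0.499 × (+$111 million) = +$55.389 million.
Expenditure multiplier = 1/(1 − c(1−t) + m) = 1/(1 − 0.499×0.83 + 0.21) = 1/0.79583 ≈ 1.257.
The transfer multiplier is c × k ≈ 0.627, so ΔY = k × (c·ΔTR) = (+$55.389 million) / 0.79583 ≈ +$70 million.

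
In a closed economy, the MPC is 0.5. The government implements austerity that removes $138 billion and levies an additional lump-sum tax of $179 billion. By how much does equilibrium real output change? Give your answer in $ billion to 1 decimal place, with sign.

Expenditure multiplier = 1/(1 − MPC) = 1/(1 − 0.5) = 1/0.5 = 2.
ΔG contributes k·ΔG = (−$138 billion) / 0.5 = −$276 billion.
ΔT of +$179 billion changes first-round spending by −c·ΔT = −$89.5 billion, contributing k·(−c·ΔT) = (−$89.5 billion) / 0.5 = −$179 billion.
Net ΔY = k(ΔG − c·ΔT) = (−$227.5 billion) / 0.5 = −$455 billion.

−$455.0 billion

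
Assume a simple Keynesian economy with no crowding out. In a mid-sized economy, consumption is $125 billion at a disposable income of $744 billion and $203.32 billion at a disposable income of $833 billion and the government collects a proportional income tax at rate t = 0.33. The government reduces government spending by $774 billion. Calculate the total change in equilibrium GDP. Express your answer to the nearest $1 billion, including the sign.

−$1,886 billion

MPC = ΔC/ΔYd = (203.32 − 125)/(833 − 744) = 78.32/89 = 0.88.
Government-spending multiplier = 1/(1 − c(1−t)) = 1/(1 − 0.88×0.67) = 1/0.4104 ≈ 2.437.
ΔY = k × ΔG = (−$774 billion) / 0.4104 ≈ −$1,886 billion.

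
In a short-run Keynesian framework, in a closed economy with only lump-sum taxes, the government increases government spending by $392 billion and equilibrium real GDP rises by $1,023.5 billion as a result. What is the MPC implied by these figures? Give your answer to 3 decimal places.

0.617

Implied spending multiplier k = ΔY/ΔG = 1,023.5/392 ≈ 2.611.
Since k = 1/(1 − MPC), MPC = 1 − 1/k = 1 − ΔG/ΔY = 1 − 392/1,023.5 ≈ 0.617.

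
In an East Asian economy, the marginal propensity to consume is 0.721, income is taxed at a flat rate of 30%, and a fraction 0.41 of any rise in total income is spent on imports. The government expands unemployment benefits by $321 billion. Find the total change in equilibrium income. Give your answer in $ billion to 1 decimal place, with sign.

The transfer change shifts disposable income by +$321 billion, so first-round consumption changes by c·ΔTR = 0.721 × (+$321 billion) = +$231.441 billion.
Expenditure multiplier = 1/(1 − c(1−t) + m) = 1/(1 − 0.721×0.7 + 0.41) = 1/0.9053 ≈ 1.105.
The transfer multiplier is c × k ≈ 0.796, so ΔY = k × (c·ΔTR) = (+$231.441 billion) / 0.9053 ≈ +$255.7 billion.

+$255.7 billion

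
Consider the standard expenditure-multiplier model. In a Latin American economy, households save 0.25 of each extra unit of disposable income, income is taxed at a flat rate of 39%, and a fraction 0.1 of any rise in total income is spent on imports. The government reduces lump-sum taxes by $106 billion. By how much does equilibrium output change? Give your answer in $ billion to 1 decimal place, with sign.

MPC = 1 − MPS = 1 − 0.25 = 0.75.
A lump-sum tax change of −$106 billion shifts disposable income by +$106 billion; first-round consumption changes by −c × ΔT = −0.75 × (−$106 billion) = +$79.5 billion.
Expenditure multiplier = 1/(1 − c(1−t) + m) = 1/(1 − 0.75×0.61 + 0.1) = 1/0.6425 ≈ 1.556.
The tax multiplier is −c × k ≈ −1.167, so ΔY = k × (−c·ΔT) = (+$79.5 billion) / 0.6425 ≈ +$123.7 billion.

+$123.7 billion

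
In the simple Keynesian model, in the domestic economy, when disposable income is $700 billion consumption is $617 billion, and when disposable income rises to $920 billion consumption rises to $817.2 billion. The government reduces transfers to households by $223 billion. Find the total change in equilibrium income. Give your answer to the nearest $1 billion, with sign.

−$2,255 billion

MPC = ΔC/ΔYd = (817.2 − 617)/(920 − 700) = 200.2/220 = 0.91.
The transfer change shifts disposable income by −$223 billion, so first-round consumption changes by c·ΔTR = 0.91 × (−$223 billion) = −$202.93 billion.
Expenditure multiplier = 1/(1 − MPC) = 1/(1 − 0.91) = 1/0.09 ≈ 11.111.
The transfer multiplier is c × k ≈ 10.111, so ΔY = k × (c·ΔTR) = (−$202.93 billion) / 0.09 ≈ −$2,255 billion.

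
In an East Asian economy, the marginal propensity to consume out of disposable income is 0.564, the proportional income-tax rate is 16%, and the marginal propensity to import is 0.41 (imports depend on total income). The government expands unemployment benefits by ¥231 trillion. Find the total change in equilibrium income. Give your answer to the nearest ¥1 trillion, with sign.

+¥139 trillion

The transfer change shifts disposable income by +¥231 trillion, so first-round consumption changes by c·ΔTR = 0.564 × (+¥231 trillion) = +¥130.284 trillion.
Expenditure multiplier = 1/(1 − c(1−t) + m) = 1/(1 − 0.564×0.84 + 0.41) = 1/0.93624 ≈ 1.068.
The transfer multiplier is c × k ≈ 0.602, so ΔY = k × (c·ΔTR) = (+¥130.284 trillion) / 0.93624 ≈ +¥139 trillion.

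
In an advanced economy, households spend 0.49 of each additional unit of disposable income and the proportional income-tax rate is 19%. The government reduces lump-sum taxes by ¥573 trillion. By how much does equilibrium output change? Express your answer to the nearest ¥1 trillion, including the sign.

A lump-sum tax change of −¥573 trillion shifts disposable income by +¥573 trillion; first-round consumption changes by −c × ΔT = −0.49 × (−¥573 trillion) = +¥280.77 trillion.
Expenditure multiplier = 1/(1 − c(1−t)) = 1/(1 − 0.49×0.81) = 1/0.6031 ≈ 1.658.
The tax multiplier is −c × k ≈ −0.812, so ΔY = k × (−c·ΔT) = (+¥280.77 trillion) / 0.6031 ≈ +¥466 trillion.

+¥466 trillion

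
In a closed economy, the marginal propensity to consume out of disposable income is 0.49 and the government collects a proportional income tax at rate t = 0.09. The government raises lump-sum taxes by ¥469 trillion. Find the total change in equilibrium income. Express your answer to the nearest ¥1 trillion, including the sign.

−¥415 trillion

A lump-sum tax change of +¥469 trillion shifts disposable income by −¥469 trillion; first-round consumption changes by −c × ΔT = −0.49 × (+¥469 trillion) = −¥229.81 trillion.
Expenditure multiplier = 1/(1 − c(1−t)) = 1/(1 − 0.49×0.91) = 1/0.5541 ≈ 1.805.
The tax multiplier is −c × k ≈ −0.884, so ΔY = k × (−c·ΔT) = (−¥229.81 trillion) / 0.5541 ≈ −¥415 trillion.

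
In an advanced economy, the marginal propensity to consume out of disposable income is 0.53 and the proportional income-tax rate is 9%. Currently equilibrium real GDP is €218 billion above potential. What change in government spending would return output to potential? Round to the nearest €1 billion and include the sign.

−€113 billion

Spending multiplier = 1/(1 − c(1−t)) = 1/(1 − 0.53×0.91) = 1/0.5177 ≈ 1.932.
Need ΔY = −€218 billion, so ΔG = ΔY/k = (−€218 billion) × 0.5177 ≈ −€113 billion.
The government should cut government spending by €113 billion.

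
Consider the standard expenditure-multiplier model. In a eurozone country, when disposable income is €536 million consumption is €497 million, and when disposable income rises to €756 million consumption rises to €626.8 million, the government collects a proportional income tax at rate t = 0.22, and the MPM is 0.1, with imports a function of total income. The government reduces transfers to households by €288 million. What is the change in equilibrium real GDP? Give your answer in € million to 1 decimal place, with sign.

−€265.6 million

MPC = ΔC/ΔYd = (626.8 − 497)/(756 − 536) = 129.8/220 = 0.59.
The transfer change shifts disposable income by −€288 million, so first-round consumption changes by c·ΔTR = 0.59 × (−€288 million) = −€169.92 million.
Expenditure multiplier = 1/(1 − c(1−t) + m) = 1/(1 − 0.59×0.78 + 0.1) = 1/0.6398 ≈ 1.563.
The transfer multiplier is c × k ≈ 0.922, so ΔY = k × (c·ΔTR) = (−€169.92 million) / 0.6398 ≈ −€265.6 million.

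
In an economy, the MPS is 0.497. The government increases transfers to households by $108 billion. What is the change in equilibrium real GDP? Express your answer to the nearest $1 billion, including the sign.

+$109 billion

MPC = 1 − MPS = 1 − 0.497 = 0.503.
The transfer change shifts disposable income by +$108 billion, so first-round consumption changes by c·ΔTR = 0.503 × (+$108 billion) = +$54.324 billion.
Expenditure multiplier = 1/(1 − MPC) = 1/(1 − 0.503) = 1/0.497 ≈ 2.012.
The transfer multiplier is c × k ≈ 1.012, so ΔY = k × (c·ΔTR) = (+$54.324 billion) / 0.497 ≈ +$109 billion.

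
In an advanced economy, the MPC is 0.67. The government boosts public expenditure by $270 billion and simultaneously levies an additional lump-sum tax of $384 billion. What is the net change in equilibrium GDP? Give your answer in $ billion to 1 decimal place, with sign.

Expenditure multiplier = 1/(1 − MPC) = 1/(1 − 0.67) = 1/0.33 ≈ 3.03.
ΔG contributes k·ΔG = (+$270 billion) / 0.33 ≈ +$818.2 billion.
ΔT of +$384 billion changes first-round spending by −c·ΔT = −$257.28 billion, contributing k·(−c·ΔT) = (−$257.28 billion) / 0.33 ≈ −$779.6 billion.
Net ΔY = k(ΔG − c·ΔT) = (+$12.72 billion) / 0.33 ≈ +$38.5 billion.

+$38.5 billion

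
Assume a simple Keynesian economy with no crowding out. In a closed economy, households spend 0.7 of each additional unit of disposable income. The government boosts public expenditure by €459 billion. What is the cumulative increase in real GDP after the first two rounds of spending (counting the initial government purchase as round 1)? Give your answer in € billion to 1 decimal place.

Round 1 adds ΔG = €459 billion; each later round is MPC = 0.7 times the previous.
After 2 rounds: 459 + 321.3 = ΔG·(1 − c^2)/(1 − c) = 459 × (1 − 0.49)/0.3 = €780.3 billion.

€780.3 billion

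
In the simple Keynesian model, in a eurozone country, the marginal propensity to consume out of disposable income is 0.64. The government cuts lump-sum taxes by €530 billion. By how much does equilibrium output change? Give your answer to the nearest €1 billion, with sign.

A lump-sum tax change of −€530 billion shifts disposable income by +€530 billion; first-round consumption changes by −c × ΔT = −0.64 × (−€530 billion) = +€339.2 billion.
Expenditure multiplier = 1/(1 − MPC) = 1/(1 − 0.64) = 1/0.36 ≈ 2.778.
The tax multiplier is −c × k ≈ −1.778, so ΔY = k × (−c·ΔT) = (+€339.2 billion) / 0.36 ≈ +€942 billion.

+€942 billion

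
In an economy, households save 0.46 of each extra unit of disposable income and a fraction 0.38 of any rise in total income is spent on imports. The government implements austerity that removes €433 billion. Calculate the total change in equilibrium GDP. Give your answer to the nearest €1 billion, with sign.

−€515 billion

MPC = 1 − MPS = 1 − 0.46 = 0.54.
Government-spending multiplier = 1/(1 − c + m) = 1/(1 − 0.54 + 0.38) = 1/0.84 ≈ 1.19.
ΔY = k × ΔG = (−€433 billion) / 0.84 ≈ −€515 billion.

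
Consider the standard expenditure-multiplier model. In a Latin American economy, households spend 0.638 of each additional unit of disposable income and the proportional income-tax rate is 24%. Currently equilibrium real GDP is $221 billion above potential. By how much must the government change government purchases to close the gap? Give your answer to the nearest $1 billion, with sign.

Spending multiplier = 1/(1 − c(1−t)) = 1/(1 − 0.638×0.76) = 1/0.51512 ≈ 1.941.
Need ΔY = −$221 billion, so ΔG = ΔY/k = (−$221 billion) × 0.51512 ≈ −$114 billion.
The government should cut government purchases by $114 billion.

−$114 billion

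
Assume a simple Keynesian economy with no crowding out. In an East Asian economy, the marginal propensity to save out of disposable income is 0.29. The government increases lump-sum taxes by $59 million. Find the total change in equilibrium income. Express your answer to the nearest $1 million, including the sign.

−$144 million

MPC = 1 − MPS = 1 − 0.29 = 0.71.
A lump-sum tax change of +$59 million shifts disposable income by −$59 million; first-round consumption changes by −c × ΔT = −0.71 × (+$59 million) = −$41.89 million.
Expenditure multiplier = 1/(1 − MPC) = 1/(1 − 0.71) = 1/0.29 ≈ 3.448.
The tax multiplier is −c × k ≈ −2.448, so ΔY = k × (−c·ΔT) = (−$41.89 million) / 0.29 ≈ −$144 million.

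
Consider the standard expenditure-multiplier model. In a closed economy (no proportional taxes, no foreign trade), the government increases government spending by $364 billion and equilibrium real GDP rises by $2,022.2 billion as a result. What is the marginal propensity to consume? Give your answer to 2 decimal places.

0.82

Implied spending multiplier k = ΔY/ΔG = 2,022.2/364 ≈ 5.5555.
Since k = 1/(1 − MPC), MPC = 1 − 1/k = 1 − ΔG/ΔY = 1 − 364/2,022.2 ≈ 0.82.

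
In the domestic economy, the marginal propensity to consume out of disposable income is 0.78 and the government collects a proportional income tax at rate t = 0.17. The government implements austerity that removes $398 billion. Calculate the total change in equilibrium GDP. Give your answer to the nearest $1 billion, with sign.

Government-spending multiplier = 1/(1 − c(1−t)) = 1/(1 − 0.78×0.83) = 1/0.3526 ≈ 2.836.
ΔY = k × ΔG = (−$398 billion) / 0.3526 ≈ −$1,129 billion.

−$1,129 billion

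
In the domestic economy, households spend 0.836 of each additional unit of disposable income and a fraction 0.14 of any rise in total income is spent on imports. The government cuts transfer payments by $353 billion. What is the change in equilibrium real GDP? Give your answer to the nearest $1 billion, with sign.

The transfer change shifts disposable income by −$353 billion, so first-round consumption changes by c·ΔTR = 0.836 × (−$353 billion) = −$295.108 billion.
Expenditure multiplier = 1/(1 − c + m) = 1/(1 − 0.836 + 0.14) = 1/0.304 ≈ 3.289.
The transfer multiplier is c × k = 2.75, so ΔY = k × (c·ΔTR) = (−$295.108 billion) / 0.304 ≈ −$971 billion.

−$971 billion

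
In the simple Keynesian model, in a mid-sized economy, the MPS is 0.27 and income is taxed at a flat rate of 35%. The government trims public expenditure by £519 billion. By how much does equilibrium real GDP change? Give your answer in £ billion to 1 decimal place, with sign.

MPC = 1 − MPS = 1 − 0.27 = 0.73.
Government-spending multiplier = 1/(1 − c(1−t)) = 1/(1 − 0.73×0.65) = 1/0.5255 ≈ 1.903.
ΔY = k × ΔG = (−£519 billion) / 0.5255 ≈ −£987.6 billion.

−£987.6 billion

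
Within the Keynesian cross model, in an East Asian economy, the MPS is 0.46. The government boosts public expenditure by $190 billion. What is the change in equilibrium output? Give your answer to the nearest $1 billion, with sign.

MPC = 1 − MPS = 1 − 0.46 = 0.54.
Expenditure multiplier = 1/(1 − MPC) = 1/(1 − 0.54) = 1/0.46 ≈ 2.174.
ΔY = k × ΔG = (+$190 billion) / 0.46 ≈ +$413 billion.

+$413 billion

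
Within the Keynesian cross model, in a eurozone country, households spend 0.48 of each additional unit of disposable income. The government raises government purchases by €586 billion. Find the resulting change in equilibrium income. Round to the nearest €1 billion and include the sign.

Government-spending multiplier = 1/(1 − MPC) = 1/(1 − 0.48) = 1/0.52 ≈ 1.923.
ΔY = k × ΔG = (+€586 billion) / 0.52 ≈ +€1,127 billion.

+€1,127 billion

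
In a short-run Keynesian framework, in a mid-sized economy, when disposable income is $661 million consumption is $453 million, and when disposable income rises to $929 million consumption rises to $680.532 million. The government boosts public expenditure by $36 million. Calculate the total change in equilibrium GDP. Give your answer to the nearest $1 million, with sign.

+$238 million

MPC = ΔC/ΔYd = (680.532 − 453)/(929 − 661) = 227.532/268 = 0.849.
Spending multiplier = 1/(1 − MPC) = 1/(1 − 0.849) = 1/0.151 ≈ 6.623.
ΔY = k × ΔG = (+$36 million) / 0.151 ≈ +$238 million.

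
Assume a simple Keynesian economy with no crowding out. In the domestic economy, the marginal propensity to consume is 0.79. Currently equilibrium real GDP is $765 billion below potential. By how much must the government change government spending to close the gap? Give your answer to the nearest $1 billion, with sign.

Spending multiplier = 1/(1 − MPC) = 1/(1 − 0.79) = 1/0.21 ≈ 4.762.
Need ΔY = +$765 billion, so ΔG = ΔY/k = (+$765 billion) × 0.21 ≈ +$161 billion.
The government should increase government spending by $161 billion.

+$161 billion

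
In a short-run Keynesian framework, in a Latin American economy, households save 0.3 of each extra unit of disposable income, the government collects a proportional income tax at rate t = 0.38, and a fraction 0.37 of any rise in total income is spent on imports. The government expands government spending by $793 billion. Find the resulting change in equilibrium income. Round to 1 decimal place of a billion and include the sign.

+$847.2 billion

MPC = 1 − MPS = 1 − 0.3 = 0.7.
Government-spending multiplier = 1/(1 − c(1−t) + m) = 1/(1 − 0.7×0.62 + 0.37) = 1/0.936 ≈ 1.068.
ΔY = k × ΔG = (+$793 billion) / 0.936 ≈ +$847.2 billion.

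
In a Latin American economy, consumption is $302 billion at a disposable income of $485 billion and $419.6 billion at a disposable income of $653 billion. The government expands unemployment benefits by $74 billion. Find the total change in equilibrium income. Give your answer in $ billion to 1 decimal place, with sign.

MPC = ΔC/ΔYd = (419.6 − 302)/(653 − 485) = 117.6/168 = 0.7.
The transfer change shifts disposable income by +$74 billion, so first-round consumption changes by c·ΔTR = 0.7 × (+$74 billion) = +$51.8 billion.
Expenditure multiplier = 1/(1 − MPC) = 1/(1 − 0.7) = 1/0.3 ≈ 3.333.
The transfer multiplier is c × k ≈ 2.333, so ΔY = k × (c·ΔTR) = (+$51.8 billion) / 0.3 ≈ +$172.7 billion.

+$172.7 billion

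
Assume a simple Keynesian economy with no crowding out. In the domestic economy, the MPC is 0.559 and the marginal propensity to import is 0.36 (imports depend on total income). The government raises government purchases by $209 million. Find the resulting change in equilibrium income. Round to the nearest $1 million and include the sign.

Expenditure multiplier = 1/(1 − c + m) = 1/(1 − 0.559 + 0.36) = 1/0.801 ≈ 1.248.
ΔY = k × ΔG = (+$209 million) / 0.801 ≈ +$261 million.

+$261 million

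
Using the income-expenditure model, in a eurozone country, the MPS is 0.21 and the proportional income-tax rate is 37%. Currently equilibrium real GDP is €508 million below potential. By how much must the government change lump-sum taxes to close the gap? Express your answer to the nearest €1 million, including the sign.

MPC = 1 − MPS = 1 − 0.21 = 0.79.
Spending multiplier = 1/(1 − c(1−t)) = 1/(1 − 0.79×0.63) = 1/0.5023 ≈ 1.991.
Tax multiplier = −c·k = −0.79/0.5023 ≈ −1.573. Need ΔY = +€508 million, so ΔT = ΔY/(−c·k) = −(+€508 million) × 0.5023 / 0.79 ≈ −€323 million.
The government should cut lump-sum taxes by €323 million.

−€323 million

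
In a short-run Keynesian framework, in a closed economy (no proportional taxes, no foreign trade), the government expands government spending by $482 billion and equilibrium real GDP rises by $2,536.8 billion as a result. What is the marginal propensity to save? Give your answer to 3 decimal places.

Implied spending multiplier k = ΔY/ΔG = 2,536.8/482 ≈ 5.2631.
Since k = 1/(1 − MPC), MPC = 1 − 1/k = 1 − ΔG/ΔY = 1 − 482/2,536.8 ≈ 0.810.
MPS = 1 − MPC = 0.190.

0.190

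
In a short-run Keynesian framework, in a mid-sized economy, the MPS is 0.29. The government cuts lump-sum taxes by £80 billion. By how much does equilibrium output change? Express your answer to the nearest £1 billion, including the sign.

+£196 billion

MPC = 1 − MPS = 1 − 0.29 = 0.71.
A lump-sum tax change of −£80 billion shifts disposable income by +£80 billion; first-round consumption changes by −c × ΔT = −0.71 × (−£80 billion) = +£56.8 billion.
Expenditure multiplier = 1/(1 − MPC) = 1/(1 − 0.71) = 1/0.29 ≈ 3.448.
The tax multiplier is −c × k ≈ −2.448, so ΔY = k × (−c·ΔT) = (+£56.8 billion) / 0.29 ≈ +£196 billion.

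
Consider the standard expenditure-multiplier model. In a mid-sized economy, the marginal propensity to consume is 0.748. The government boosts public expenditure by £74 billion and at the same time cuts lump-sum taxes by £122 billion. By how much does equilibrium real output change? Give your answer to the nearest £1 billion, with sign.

+£656 billion

Expenditure multiplier = 1/(1 − MPC) = 1/(1 − 0.748) = 1/0.252 ≈ 3.968.
ΔG contributes k·ΔG = (+£74 billion) / 0.252 ≈ +£293.7 billion.
ΔT of −£122 billion changes first-round spending by −c·ΔT = +£91.256 billion, contributing k·(−c·ΔT) = (+£91.256 billion) / 0.252 ≈ +£362.1 billion.
Net ΔY = k(ΔG − c·ΔT) = (+£165.256 billion) / 0.252 ≈ +£656 billion.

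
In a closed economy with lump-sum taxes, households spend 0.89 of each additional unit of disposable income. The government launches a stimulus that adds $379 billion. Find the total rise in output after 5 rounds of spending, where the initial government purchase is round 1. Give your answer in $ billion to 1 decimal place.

Round 1 adds ΔG = $379 billion; each later round is MPC = 0.89 times the previous.
After 5 rounds: 379 + 337.31 + 300.2059 + 267.183251 + 237.79309339 = ΔG·(1 − c^5)/(1 − c) = 379 × (1 − 0.5584059449)/0.11 ≈ $1,521.5 billion.

$1,521.5 billion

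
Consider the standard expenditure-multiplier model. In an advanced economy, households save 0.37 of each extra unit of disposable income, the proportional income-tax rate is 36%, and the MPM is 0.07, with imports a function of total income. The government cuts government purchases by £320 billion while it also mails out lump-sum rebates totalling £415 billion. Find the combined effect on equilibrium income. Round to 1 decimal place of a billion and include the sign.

−£87.8 billion

MPC = 1 − MPS = 1 − 0.37 = 0.63.
Expenditure multiplier = 1/(1 − c(1−t) + m) = 1/(1 − 0.63×0.64 + 0.07) = 1/0.6668 ≈ 1.5.
ΔG contributes k·ΔG = (−£320 billion) / 0.6668 ≈ −£479.9 billion.
ΔT of −£415 billion changes first-round spending by −c·ΔT = +£261.45 billion, contributing k·(−c·ΔT) = (+£261.45 billion) / 0.6668 ≈ +£392.1 billion.
Net ΔY = k(ΔG − c·ΔT) = (−£58.55 billion) / 0.6668 ≈ −£87.8 billion.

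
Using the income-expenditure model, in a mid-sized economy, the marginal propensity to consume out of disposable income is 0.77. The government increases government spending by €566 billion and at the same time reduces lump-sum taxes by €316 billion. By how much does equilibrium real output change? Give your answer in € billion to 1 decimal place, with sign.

Expenditure multiplier = 1/(1 − MPC) = 1/(1 − 0.77) = 1/0.23 ≈ 4.348.
ΔG contributes k·ΔG = (+€566 billion) / 0.23 ≈ +€2,460.9 billion.
ΔT of −€316 billion changes first-round spending by −c·ΔT = +€243.32 billion, contributing k·(−c·ΔT) = (+€243.32 billion) / 0.23 ≈ +€1,057.9 billion.
Net ΔY = k(ΔG − c·ΔT) = (+€809.32 billion) / 0.23 ≈ +€3,518.8 billion.

+€3,518.8 billion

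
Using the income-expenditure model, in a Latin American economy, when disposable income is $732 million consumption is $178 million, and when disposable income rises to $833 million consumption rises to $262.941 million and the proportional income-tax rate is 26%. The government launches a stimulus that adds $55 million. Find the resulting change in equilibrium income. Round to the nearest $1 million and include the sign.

+$146 million

MPC = ΔC/ΔYd = (262.941 − 178)/(833 − 732) = 84.941/101 = 0.841.
Government-spending multiplier = 1/(1 − c(1−t)) = 1/(1 − 0.841×0.74) = 1/0.37766 ≈ 2.648.
ΔY = k × ΔG = (+$55 million) / 0.37766 ≈ +$146 million.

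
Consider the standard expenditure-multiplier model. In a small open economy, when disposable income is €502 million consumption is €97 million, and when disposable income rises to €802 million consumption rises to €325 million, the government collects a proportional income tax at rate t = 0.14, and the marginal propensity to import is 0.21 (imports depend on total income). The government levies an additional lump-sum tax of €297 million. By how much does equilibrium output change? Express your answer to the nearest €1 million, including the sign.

MPC = ΔC/ΔYd = (325 − 97)/(802 − 502) = 228/300 = 0.76.
A lump-sum tax change of +€297 million shifts disposable income by −€297 million; first-round consumption changes by −c × ΔT = −0.76 × (+€297 million) = −€225.72 million.
Expenditure multiplier = 1/(1 − c(1−t) + m) = 1/(1 − 0.76×0.86 + 0.21) = 1/0.5564 ≈ 1.797.
The tax multiplier is −c × k ≈ −1.366, so ΔY = k × (−c·ΔT) = (−€225.72 million) / 0.5564 ≈ −€406 million.

−€406 million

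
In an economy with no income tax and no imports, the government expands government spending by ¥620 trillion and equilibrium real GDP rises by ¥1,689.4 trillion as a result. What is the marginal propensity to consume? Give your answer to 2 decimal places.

Implied spending multiplier k = ΔY/ΔG = 1,689.4/620 ≈ 2.7248.
Since k = 1/(1 − MPC), MPC = 1 − 1/k = 1 − ΔG/ΔY = 1 − 620/1,689.4 ≈ 0.63.

0.63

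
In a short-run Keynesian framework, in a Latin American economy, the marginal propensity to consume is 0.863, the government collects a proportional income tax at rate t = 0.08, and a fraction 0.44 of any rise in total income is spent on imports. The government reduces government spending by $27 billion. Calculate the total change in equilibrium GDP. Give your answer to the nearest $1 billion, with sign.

Government-spending multiplier = 1/(1 − c(1−t) + m) = 1/(1 − 0.863×0.92 + 0.44) = 1/0.64604 ≈ 1.548.
ΔY = k × ΔG = (−$27 billion) / 0.64604 ≈ −$42 billion.

−$42 billion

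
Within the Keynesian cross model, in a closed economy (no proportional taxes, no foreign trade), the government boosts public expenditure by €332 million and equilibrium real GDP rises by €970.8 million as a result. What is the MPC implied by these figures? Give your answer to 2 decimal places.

Implied spending multiplier k = ΔY/ΔG = 970.8/332 ≈ 2.9241.
Since k = 1/(1 − MPC), MPC = 1 − 1/k = 1 − ΔG/ΔY = 1 − 332/970.8 ≈ 0.66.

0.66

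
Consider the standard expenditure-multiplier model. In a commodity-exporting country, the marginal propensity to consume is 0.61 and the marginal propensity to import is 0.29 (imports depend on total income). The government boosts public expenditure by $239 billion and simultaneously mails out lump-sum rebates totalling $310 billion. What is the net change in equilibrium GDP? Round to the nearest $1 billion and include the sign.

Expenditure multiplier = 1/(1 − c + m) = 1/(1 − 0.61 + 0.29) = 1/0.68 ≈ 1.471.
ΔG contributes k·ΔG = (+$239 billion) / 0.68 ≈ +$351.5 billion.
ΔT of −$310 billion changes first-round spending by −c·ΔT = +$189.1 billion, contributing k·(−c·ΔT) = (+$189.1 billion) / 0.68 ≈ +$278.1 billion.
Net ΔY = k(ΔG − c·ΔT) = (+$428.1 billion) / 0.68 ≈ +$630 billion.

+$630 billion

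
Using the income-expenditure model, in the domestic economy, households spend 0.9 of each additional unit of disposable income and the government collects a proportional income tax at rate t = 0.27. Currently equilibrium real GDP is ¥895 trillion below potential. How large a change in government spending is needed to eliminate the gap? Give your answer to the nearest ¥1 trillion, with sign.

Spending multiplier = 1/(1 − c(1−t)) = 1/(1 − 0.9×0.73) = 1/0.343 ≈ 2.915.
Need ΔY = +¥895 trillion, so ΔG = ΔY/k = (+¥895 trillion) × 0.343 ≈ +¥307 trillion.
The government should increase government spending by ¥307 trillion.

+¥307 trillion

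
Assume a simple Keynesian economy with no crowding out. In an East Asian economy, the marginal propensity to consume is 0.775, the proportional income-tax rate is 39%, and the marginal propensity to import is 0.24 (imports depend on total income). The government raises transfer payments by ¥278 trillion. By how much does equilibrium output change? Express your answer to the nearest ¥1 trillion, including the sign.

+¥281 trillion

The transfer change shifts disposable income by +¥278 trillion, so first-round consumption changes by c·ΔTR = 0.775 × (+¥278 trillion) = +¥215.45 trillion.
Expenditure multiplier = 1/(1 − c(1−t) + m) = 1/(1 − 0.775×0.61 + 0.24) = 1/0.76725 ≈ 1.303.
The transfer multiplier is c × k ≈ 1.01, so ΔY = k × (c·ΔTR) = (+¥215.45 trillion) / 0.76725 ≈ +¥281 trillion.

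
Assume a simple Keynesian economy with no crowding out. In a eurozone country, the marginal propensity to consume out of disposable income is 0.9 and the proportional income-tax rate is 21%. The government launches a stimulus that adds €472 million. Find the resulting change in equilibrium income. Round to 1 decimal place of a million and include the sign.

+€1,633.2 million

Spending multiplier = 1/(1 − c(1−t)) = 1/(1 − 0.9×0.79) = 1/0.289 ≈ 3.46.
ΔY = k × ΔG = (+€472 million) / 0.289 ≈ +€1,633.2 million.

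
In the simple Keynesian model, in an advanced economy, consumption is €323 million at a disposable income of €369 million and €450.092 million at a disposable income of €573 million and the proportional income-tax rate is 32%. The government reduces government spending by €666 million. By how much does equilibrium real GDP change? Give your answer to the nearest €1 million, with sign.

−€1,156 million

MPC = ΔC/ΔYd = (450.092 − 323)/(573 − 369) = 127.092/204 = 0.623.
Expenditure multiplier = 1/(1 − c(1−t)) = 1/(1 − 0.623×0.68) = 1/0.57636 ≈ 1.735.
ΔY = k × ΔG = (−€666 million) / 0.57636 ≈ −€1,156 million.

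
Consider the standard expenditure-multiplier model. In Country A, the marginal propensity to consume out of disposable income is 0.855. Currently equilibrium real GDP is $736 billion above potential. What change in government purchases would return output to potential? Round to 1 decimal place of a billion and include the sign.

Spending multiplier = 1/(1 − MPC) = 1/(1 − 0.855) = 1/0.145 ≈ 6.897.
Need ΔY = −$736 billion, so ΔG = ΔY/k = (−$736 billion) × 0.145 ≈ −$106.7 billion.
The government should cut government purchases by $106.7 billion.

−$106.7 billion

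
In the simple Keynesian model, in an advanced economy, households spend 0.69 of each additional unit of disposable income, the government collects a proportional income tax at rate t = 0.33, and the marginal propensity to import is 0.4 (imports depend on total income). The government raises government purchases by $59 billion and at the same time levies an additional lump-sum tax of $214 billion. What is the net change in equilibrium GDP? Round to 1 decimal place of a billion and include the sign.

−$94.6 billion

Expenditure multiplier = 1/(1 − c(1−t) + m) = 1/(1 − 0.69×0.67 + 0.4) = 1/0.9377 ≈ 1.066.
ΔG contributes k·ΔG = (+$59 billion) / 0.9377 ≈ +$62.9 billion.
ΔT of +$214 billion changes first-round spending by −c·ΔT = −$147.66 billion, contributing k·(−c·ΔT) = (−$147.66 billion) / 0.9377 ≈ −$157.5 billion.
Net ΔY = k(ΔG − c·ΔT) = (−$88.66 billion) / 0.9377 ≈ −$94.6 billion.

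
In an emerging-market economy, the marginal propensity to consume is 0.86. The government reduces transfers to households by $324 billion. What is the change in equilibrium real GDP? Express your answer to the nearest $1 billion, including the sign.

The transfer change shifts disposable income by −$324 billion, so first-round consumption changes by c·ΔTR = 0.86 × (−$324 billion) = −$278.64 billion.
Expenditure multiplier = 1/(1 − MPC) = 1/(1 − 0.86) = 1/0.14 ≈ 7.143.
The transfer multiplier is c × k ≈ 6.143, so ΔY = k × (c·ΔTR) = (−$278.64 billion) / 0.14 ≈ −$1,990 billion.

−$1,990 billion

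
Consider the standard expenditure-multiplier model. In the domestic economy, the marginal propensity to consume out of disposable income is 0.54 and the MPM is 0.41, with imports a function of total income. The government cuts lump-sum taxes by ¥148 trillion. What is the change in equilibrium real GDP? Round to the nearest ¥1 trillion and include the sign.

A lump-sum tax change of −¥148 trillion shifts disposable income by +¥148 trillion; first-round consumption changes by −c × ΔT = −0.54 × (−¥148 trillion) = +¥79.92 trillion.
Expenditure multiplier = 1/(1 − c + m) = 1/(1 − 0.54 + 0.41) = 1/0.87 ≈ 1.149.
The tax multiplier is −c × k ≈ −0.621, so ΔY = k × (−c·ΔT) = (+¥79.92 trillion) / 0.87 ≈ +¥92 trillion.

+¥92 trillion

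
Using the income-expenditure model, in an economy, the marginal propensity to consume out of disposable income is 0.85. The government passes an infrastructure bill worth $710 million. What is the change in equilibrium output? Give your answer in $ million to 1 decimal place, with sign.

Government-spending multiplier = 1/(1 − MPC) = 1/(1 − 0.85) = 1/0.15 ≈ 6.667.
ΔY = k × ΔG = (+$710 million) / 0.15 ≈ +$4,733.3 million.

+$4,733.3 million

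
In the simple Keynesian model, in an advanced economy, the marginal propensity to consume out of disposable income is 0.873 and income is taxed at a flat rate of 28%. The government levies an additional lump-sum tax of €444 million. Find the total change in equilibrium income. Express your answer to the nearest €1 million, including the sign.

A lump-sum tax change of +€444 million shifts disposable income by −€444 million; first-round consumption changes by −c × ΔT = −0.873 × (+€444 million) = −€387.612 million.
Expenditure multiplier = 1/(1 − c(1−t)) = 1/(1 − 0.873×0.72) = 1/0.37144 ≈ 2.692.
The tax multiplier is −c × k ≈ −2.35, so ΔY = k × (−c·ΔT) = (−€387.612 million) / 0.37144 ≈ −€1,044 million.

−€1,044 million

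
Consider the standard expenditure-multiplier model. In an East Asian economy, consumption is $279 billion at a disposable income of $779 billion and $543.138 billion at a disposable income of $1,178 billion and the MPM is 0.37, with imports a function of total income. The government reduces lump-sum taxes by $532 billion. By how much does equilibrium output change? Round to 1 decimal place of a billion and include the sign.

+$497.4 billion

MPC = ΔC/ΔYd = (543.138 − 279)/(1,178 − 779) = 264.138/399 = 0.662.
A lump-sum tax change of −$532 billion shifts disposable income by +$532 billion; first-round consumption changes by −c × ΔT = −0.662 × (−$532 billion) = +$352.184 billion.
Expenditure multiplier = 1/(1 − c + m) = 1/(1 − 0.662 + 0.37) = 1/0.708 ≈ 1.412.
The tax multiplier is −c × k ≈ −0.935, so ΔY = k × (−c·ΔT) = (+$352.184 billion) / 0.708 ≈ +$497.4 billion.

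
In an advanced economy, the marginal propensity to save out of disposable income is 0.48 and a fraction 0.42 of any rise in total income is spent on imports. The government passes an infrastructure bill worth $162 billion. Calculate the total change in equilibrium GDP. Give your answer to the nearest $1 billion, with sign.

+$180 billion

MPC = 1 − MPS = 1 − 0.48 = 0.52.
Spending multiplier = 1/(1 − c + m) = 1/(1 − 0.52 + 0.42) = 1/0.9 ≈ 1.111.
ΔY = k × ΔG = (+$162 billion) / 0.9 = +$180 billion.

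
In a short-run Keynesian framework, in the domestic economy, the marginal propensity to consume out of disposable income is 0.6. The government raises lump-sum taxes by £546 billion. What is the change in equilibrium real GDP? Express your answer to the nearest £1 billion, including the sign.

−£819 billion

A lump-sum tax change of +£546 billion shifts disposable income by −£546 billion; first-round consumption changes by −c × ΔT = −0.6 × (+£546 billion) = −£327.6 billion.
Expenditure multiplier = 1/(1 − MPC) = 1/(1 − 0.6) = 1/0.4 = 2.5.
The tax multiplier is −c × k = −1.5, so ΔY = k × (−c·ΔT) = (−£327.6 billion) / 0.4 = −£819 billion.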